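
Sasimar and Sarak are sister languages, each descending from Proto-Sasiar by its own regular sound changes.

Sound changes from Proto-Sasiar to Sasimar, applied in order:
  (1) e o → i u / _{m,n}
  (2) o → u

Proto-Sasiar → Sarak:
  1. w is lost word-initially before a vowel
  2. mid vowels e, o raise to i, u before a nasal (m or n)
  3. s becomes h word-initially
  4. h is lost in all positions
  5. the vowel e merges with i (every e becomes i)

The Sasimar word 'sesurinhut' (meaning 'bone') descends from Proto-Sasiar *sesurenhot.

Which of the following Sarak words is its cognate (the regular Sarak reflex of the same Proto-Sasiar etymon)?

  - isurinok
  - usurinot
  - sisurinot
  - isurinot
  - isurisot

isurinot

Sarak: *sesurenhot > sesurinhot > hesurinhot > esurinot > isurinot  (by pre-nasal raising, debuccalisation, h-loss, vowel merger)
Among the options, 'isurinot' alone shows every Sarak change applied in order.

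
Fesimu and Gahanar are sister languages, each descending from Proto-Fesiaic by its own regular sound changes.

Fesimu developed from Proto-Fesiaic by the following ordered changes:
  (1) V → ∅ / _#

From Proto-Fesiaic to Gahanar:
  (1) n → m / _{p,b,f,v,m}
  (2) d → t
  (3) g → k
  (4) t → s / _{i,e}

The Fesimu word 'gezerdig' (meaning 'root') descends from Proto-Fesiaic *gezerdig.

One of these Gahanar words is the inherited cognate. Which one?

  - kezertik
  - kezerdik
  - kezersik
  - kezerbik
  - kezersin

Gahanar: *gezerdig
  gezerdig (rule 1 does not apply)
  gezerdig → gezertig   [unconditioned shift]
  gezertig → kezertik   [unconditioned shift]
  kezertik → kezersik   [palatalisation]
  giving Gahanar kezersik.
Among the options, 'kezersik' alone shows every Gahanar change applied in order.

kezersik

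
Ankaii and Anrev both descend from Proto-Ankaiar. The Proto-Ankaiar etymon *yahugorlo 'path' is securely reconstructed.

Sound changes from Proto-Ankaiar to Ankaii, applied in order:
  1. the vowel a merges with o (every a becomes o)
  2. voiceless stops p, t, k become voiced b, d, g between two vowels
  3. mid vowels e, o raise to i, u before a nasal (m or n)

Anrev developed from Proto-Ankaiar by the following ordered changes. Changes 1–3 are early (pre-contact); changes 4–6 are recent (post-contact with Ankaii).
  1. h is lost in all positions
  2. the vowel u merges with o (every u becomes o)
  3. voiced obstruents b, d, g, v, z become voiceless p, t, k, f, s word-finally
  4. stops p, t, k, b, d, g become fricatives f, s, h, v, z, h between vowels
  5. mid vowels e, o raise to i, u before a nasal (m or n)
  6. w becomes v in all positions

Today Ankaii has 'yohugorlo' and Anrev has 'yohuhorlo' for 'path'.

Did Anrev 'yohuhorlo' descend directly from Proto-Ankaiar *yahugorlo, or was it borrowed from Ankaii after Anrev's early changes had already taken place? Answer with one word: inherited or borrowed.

If inherited, *yahugorlo would pass through all of Anrev's changes:
Anrev: start from *yahugorlo.
  rule 1 (h-loss): yahugorlo → yaugorlo
  rule 2 (vowel merger): yaugorlo → yaogorlo
  rule 3: no change — yaogorlo
  rule 4 (intervocalic lenition): yaogorlo → yaohorlo
  rule 5: no change — yaohorlo
  rule 6: no change — yaohorlo
  ⇒ Anrev yaohorlo
If borrowed from Ankaii 'yohugorlo' after the early changes, it would undergo only the recent ones:
  rule 4 (intervocalic lenition): yohugorlo → yohuhorlo
  rule 5 (pre-nasal raising): no change (yohuhorlo)
  rule 6 (unconditioned shift): no change (yohuhorlo)
  ⇒ as a loan: yohuhorlo
Anrev 'yohuhorlo' matches the loan outcome 'yohuhorlo', not the inherited 'yaohorlo' — it skipped the early Anrev changes, so it was borrowed from Ankaii.

borrowed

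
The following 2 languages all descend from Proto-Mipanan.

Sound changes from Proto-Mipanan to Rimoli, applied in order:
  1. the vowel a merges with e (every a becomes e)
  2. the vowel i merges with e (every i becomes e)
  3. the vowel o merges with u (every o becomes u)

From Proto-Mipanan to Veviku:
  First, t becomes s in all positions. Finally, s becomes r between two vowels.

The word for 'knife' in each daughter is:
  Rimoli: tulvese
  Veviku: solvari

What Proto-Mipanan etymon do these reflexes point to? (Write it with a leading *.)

Position 1: Rimoli has t, Veviku has s. Rimoli preserves t here (none of its changes turn any other segment into t), so the proto-segment is *t.
Position 7: Rimoli has e, Veviku has i. Veviku preserves i here (none of its changes turn any other segment into i), so the proto-segment is *i.
Position 5: Rimoli has e, Veviku has a. Veviku preserves a here (none of its changes turn any other segment into a), so the proto-segment is *a.
This points to *tolvasi. Verify forward in each daughter:
Rimoli: start from *tolvasi.
  rule 1 (vowel merger): tolvasi → tolvesi
  rule 2 (vowel merger): tolvesi → tolvese
  rule 3 (vowel merger): tolvese → tulvese
  ⇒ Rimoli tulvese
Veviku: *tolvasi > solvasi > solvari  (by unconditioned shift, rhotacism)
Only *tolvasi yields all of Rimoli tulvese, Veviku solvari.

*tolvasi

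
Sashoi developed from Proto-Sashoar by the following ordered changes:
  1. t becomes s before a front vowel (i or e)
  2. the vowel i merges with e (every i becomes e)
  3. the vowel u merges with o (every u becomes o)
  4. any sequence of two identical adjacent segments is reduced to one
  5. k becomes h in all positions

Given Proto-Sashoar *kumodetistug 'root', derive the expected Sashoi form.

Sashoi: *kumodetistug
  kumodetistug → kumodesistug   [palatalisation]
  kumodesistug → kumodesestug   [vowel merger]
  kumodesestug → komodesestog   [vowel merger]
  komodesestog (rule 4 does not apply)
  komodesestog → homodesestog   [unconditioned shift]
  giving Sashoi homodesestog.

homodesestog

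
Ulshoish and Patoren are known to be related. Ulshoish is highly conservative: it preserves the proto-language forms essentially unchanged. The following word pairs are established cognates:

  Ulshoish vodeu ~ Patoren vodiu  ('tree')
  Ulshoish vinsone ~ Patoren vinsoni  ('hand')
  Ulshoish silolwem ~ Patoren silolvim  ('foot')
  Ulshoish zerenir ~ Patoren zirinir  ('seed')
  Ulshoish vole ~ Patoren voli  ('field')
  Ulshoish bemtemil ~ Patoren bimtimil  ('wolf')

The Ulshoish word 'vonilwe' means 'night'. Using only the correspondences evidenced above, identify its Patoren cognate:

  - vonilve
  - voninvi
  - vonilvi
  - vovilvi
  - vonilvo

vonilvi

silolwem ~ silolvim — Ulshoish w corresponds to Patoren v after a consonant, before a front vowel.
vinsone ~ vinsoni, vole ~ voli — Ulshoish e corresponds to Patoren i word-finally.
Applying these to Ulshoish 'vonilwe':
  vonilwe → vonilve   (w→v after a consonant, before a front vowel)
  vonilve → vonilvi   (e→i word-finally)
So the Patoren cognate is 'vonilvi'.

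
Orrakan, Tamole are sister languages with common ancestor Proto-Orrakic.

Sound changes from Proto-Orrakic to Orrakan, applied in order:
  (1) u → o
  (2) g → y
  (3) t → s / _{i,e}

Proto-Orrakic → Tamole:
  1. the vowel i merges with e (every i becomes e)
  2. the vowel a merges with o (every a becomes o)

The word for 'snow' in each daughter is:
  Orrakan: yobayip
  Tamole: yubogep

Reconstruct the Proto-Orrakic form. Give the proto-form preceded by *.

*yubagip

Position 4: Orrakan has a, Tamole has o. Orrakan preserves a here (none of its changes turn any other segment into a), so the proto-segment is *a.
Position 2: Orrakan has o, Tamole has u. Tamole preserves u here (none of its changes turn any other segment into u), so the proto-segment is *u.
Position 5: Orrakan has y, Tamole has g. Tamole preserves g here (none of its changes turn any other segment into g), so the proto-segment is *g.
Verify the candidate proto-form against each daughter:
Orrakan: start from *yubagip.
  rule 1 (vowel merger): yubagip → yobagip
  rule 2 (unconditioned shift): yobagip → yobayip
  rule 3: no change — yobayip
  ⇒ Orrakan yobayip
Tamole: *yubagip
  yubagip → yubagep   [vowel merger]
  yubagep → yubogep   [vowel merger]
  giving Tamole yubogep.
No other proto-form is consistent with every reflex, so the reconstruction is *yubagip.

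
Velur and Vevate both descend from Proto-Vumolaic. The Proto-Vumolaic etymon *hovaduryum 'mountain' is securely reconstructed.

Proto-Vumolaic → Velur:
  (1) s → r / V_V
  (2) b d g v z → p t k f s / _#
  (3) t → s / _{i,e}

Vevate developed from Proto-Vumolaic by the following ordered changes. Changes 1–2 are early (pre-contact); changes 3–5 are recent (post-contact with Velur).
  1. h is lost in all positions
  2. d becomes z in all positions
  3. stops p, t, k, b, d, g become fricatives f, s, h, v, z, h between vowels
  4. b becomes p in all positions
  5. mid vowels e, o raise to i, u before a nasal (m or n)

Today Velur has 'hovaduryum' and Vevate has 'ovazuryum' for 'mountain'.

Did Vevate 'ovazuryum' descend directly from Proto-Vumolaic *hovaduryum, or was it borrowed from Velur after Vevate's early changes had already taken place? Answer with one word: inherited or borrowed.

If inherited, *hovaduryum would pass through all of Vevate's changes:
Vevate: *hovaduryum
  hovaduryum → ovaduryum   [h-loss]
  ovaduryum → ovazuryum   [unconditioned shift]
  ovazuryum (rule 3 does not apply)
  ovazuryum (rule 4 does not apply)
  ovazuryum (rule 5 does not apply)
  giving Vevate ovazuryum.
If borrowed from Velur 'hovaduryum' after the early changes, it would undergo only the recent ones:
  rule 3 (intervocalic lenition): hovaduryum → hovazuryum
  rule 4 (unconditioned shift): no change (hovazuryum)
  rule 5 (pre-nasal raising): no change (hovazuryum)
  ⇒ as a loan: hovazuryum
Vevate 'ovazuryum' matches the inherited outcome exactly, so it is an inherited cognate, not a loan.

inherited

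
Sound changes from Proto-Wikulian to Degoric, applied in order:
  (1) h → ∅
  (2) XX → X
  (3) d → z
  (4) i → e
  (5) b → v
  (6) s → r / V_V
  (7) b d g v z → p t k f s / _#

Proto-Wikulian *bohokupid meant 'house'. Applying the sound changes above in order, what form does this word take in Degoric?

vokupes

Degoric: start from *bohokupid.
  rule 1 (h-loss): bohokupid → bookupid
  rule 2 (degemination): bookupid → bokupid
  rule 3 (unconditioned shift): bokupid → bokupiz
  rule 4 (vowel merger): bokupiz → bokupez
  rule 5 (unconditioned shift): bokupez → vokupez
  rule 6: no change — vokupez
  rule 7 (final devoicing): vokupez → vokupes
  ⇒ Degoric vokupes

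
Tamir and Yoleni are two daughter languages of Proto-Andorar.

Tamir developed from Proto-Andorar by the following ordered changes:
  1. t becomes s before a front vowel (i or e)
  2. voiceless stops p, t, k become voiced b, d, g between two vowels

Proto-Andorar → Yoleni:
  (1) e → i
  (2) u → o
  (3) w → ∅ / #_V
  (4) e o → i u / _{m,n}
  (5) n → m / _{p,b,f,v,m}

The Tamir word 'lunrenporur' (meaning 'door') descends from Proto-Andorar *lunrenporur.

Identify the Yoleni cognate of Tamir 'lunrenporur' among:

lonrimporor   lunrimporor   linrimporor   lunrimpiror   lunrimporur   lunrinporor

lunrimporor

Yoleni: *lunrenporur > lunrinporur > lonrinporor > lunrinporor > lunrimporor  (by vowel merger, vowel merger, pre-nasal raising, nasal place assimilation)
Among the options, 'lunrimporor' alone shows every Yoleni change applied in order.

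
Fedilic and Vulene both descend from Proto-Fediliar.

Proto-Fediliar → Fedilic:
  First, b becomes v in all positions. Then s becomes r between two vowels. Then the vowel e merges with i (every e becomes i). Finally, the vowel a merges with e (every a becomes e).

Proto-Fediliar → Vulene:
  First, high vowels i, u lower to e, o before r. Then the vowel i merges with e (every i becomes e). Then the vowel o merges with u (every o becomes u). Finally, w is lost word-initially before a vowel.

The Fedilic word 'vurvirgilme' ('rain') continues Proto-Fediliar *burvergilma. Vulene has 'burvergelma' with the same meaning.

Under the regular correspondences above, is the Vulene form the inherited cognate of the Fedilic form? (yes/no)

Derive the expected Vulene reflex of *burvergilma:
Vulene: *burvergilma
  burvergilma → borvergilma   [pre-rhotic lowering]
  borvergilma → borvergelma   [vowel merger]
  borvergelma → burvergelma   [vowel merger]
  burvergelma (rule 4 does not apply)
  giving Vulene burvergelma.
Vulene 'burvergelma' matches the regular reflex exactly, so the pair is cognate.

yes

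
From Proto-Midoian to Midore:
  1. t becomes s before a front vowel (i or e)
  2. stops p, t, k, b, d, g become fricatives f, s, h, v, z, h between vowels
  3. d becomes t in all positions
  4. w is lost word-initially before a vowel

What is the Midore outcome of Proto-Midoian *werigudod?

Midore: *werigudod
  werigudod (rule 1 does not apply)
  werigudod → werihuzod   [intervocalic lenition]
  werihuzod → werihuzot   [unconditioned shift]
  werihuzot → erihuzot   [glide loss]
  giving Midore erihuzot.

erihuzot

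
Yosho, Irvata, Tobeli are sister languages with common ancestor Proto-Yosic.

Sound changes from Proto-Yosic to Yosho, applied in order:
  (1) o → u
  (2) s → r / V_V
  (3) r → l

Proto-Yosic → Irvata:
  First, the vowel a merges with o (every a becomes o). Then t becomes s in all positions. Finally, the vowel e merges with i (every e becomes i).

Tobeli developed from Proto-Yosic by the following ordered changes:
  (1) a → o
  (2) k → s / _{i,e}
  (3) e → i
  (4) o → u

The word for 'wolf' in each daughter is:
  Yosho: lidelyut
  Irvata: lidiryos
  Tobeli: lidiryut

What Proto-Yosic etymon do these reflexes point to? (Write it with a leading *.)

Position 8: Yosho has t, Irvata has s, Tobeli has t. Yosho preserves t here (none of its changes turn any other segment into t), so the proto-segment is *t.
Position 5: Yosho has l, Irvata has r, Tobeli has r. Irvata preserves r here (none of its changes turn any other segment into r), so the proto-segment is *r.
Verify the candidate proto-form against each daughter:
Yosho: *lideryot > lideryut > lidelyut  (by vowel merger, unconditioned shift)
Irvata: start from *lideryot.
  rule 1: no change — lideryot
  rule 2 (unconditioned shift): lideryot → lideryos
  rule 3 (vowel merger): lideryos → lidiryos
  ⇒ Irvata lidiryos
Tobeli: start from *lideryot.
  rule 1: no change — lideryot
  rule 2: no change — lideryot
  rule 3 (vowel merger): lideryot → lidiryot
  rule 4 (vowel merger): lidiryot → lidiryut
  ⇒ Tobeli lidiryut
No other proto-form is consistent with every reflex, so the reconstruction is *lideryot.

*lideryot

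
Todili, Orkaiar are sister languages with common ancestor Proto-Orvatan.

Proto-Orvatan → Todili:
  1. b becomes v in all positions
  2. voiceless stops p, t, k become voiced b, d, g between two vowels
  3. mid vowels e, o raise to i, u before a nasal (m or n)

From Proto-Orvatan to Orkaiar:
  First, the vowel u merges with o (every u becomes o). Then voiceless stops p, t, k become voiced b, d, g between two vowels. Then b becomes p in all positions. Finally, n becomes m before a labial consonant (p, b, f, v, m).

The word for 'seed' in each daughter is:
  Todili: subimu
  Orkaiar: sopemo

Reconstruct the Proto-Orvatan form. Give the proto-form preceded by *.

*supemu

Position 2: Todili has u, Orkaiar has o. Taking the neighbouring segments as reconstructed: Todili u can only go back to *u; Orkaiar o could go back to *o or *u — the one source consistent with every daughter is *u.
Position 3: Todili has b, Orkaiar has p. In Todili, b can only continue *p, so the proto-segment is *p.
Position 6: Todili has u, Orkaiar has o. Taking the neighbouring segments as reconstructed: Todili u can only go back to *u; Orkaiar o could go back to *o or *u — the one source consistent with every daughter is *u.
Continuing position by position gives *supemu; check it forward:
Todili: *supemu
  supemu (rule 1 does not apply)
  supemu → subemu   [intervocalic voicing]
  subemu → subimu   [pre-nasal raising]
  giving Todili subimu.
Orkaiar: *supemu > sopemo > sobemo > sopemo  (by vowel merger, intervocalic voicing, unconditioned shift)
Only *supemu yields all of Todili subimu, Orkaiar sopemo.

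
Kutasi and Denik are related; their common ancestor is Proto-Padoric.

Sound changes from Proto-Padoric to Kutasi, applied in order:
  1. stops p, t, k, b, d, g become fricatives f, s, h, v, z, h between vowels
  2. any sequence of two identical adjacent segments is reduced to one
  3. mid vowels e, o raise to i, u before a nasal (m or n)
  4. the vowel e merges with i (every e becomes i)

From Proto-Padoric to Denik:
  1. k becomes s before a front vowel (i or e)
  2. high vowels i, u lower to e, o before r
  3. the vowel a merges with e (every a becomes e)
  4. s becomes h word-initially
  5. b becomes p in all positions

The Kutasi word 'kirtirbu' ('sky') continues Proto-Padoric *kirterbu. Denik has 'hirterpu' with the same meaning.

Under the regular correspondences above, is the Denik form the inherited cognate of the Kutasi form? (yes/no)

Derive the expected Denik reflex of *kirterbu:
Denik: *kirterbu
  kirterbu → sirterbu   [palatalisation]
  sirterbu → serterbu   [pre-rhotic lowering]
  serterbu (rule 3 does not apply)
  serterbu → herterbu   [debuccalisation]
  herterbu → herterpu   [unconditioned shift]
  giving Denik herterpu.
The regular Denik reflex would be 'herterpu', but the attested form is 'hirterpu'. The correspondence is irregular, so they are not cognates (the Denik form has a different source).

no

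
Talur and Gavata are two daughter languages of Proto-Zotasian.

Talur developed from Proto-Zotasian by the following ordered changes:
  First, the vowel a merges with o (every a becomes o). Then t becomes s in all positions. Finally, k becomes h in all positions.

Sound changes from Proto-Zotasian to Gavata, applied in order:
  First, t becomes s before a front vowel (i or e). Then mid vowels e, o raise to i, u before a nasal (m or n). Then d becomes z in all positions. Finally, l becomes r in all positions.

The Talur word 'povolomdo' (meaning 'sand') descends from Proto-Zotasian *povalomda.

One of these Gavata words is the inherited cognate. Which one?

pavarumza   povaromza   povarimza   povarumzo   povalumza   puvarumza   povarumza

Gavata: *povalomda > povalumda > povalumza > povarumza  (by pre-nasal raising, unconditioned shift, unconditioned shift)
The other candidates each miss or misapply at least one Gavata change.

povarumza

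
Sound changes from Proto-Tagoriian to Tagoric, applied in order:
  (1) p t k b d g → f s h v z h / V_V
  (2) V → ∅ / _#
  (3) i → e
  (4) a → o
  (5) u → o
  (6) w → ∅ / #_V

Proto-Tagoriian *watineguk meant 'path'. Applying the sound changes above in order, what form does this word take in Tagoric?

osenehok

Tagoric: start from *watineguk.
  rule 1 (intervocalic lenition): watineguk → wasinehuk
  rule 2: no change — wasinehuk
  rule 3 (vowel merger): wasinehuk → wasenehuk
  rule 4 (vowel merger): wasenehuk → wosenehuk
  rule 5 (vowel merger): wosenehuk → wosenehok
  rule 6 (glide loss): wosenehok → osenehok
  ⇒ Tagoric osenehok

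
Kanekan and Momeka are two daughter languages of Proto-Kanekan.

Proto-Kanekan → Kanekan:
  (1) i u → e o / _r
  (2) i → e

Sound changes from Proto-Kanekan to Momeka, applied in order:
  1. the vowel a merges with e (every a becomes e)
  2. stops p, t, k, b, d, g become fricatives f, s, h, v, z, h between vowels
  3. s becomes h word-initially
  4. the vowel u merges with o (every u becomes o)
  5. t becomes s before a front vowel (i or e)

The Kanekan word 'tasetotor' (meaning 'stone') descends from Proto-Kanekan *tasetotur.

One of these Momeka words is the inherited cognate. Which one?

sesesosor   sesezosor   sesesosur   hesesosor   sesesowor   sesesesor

Momeka: start from *tasetotur.
  rule 1 (vowel merger): tasetotur → tesetotur
  rule 2 (intervocalic lenition): tesetotur → tesesosur
  rule 3: no change — tesesosur
  rule 4 (vowel merger): tesesosur → tesesosor
  rule 5 (palatalisation): tesesosor → sesesosor
  ⇒ Momeka sesesosor
The other candidates each miss or misapply at least one Momeka change.

sesesosor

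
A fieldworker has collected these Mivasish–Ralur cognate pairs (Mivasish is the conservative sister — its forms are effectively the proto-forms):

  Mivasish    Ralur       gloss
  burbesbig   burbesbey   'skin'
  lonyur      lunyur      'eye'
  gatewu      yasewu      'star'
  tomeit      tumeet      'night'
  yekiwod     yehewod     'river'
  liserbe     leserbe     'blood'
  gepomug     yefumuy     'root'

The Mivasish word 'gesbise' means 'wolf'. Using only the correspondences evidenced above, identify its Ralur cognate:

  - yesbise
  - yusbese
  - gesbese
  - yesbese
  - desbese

yesbese

gepomug ~ yefumuy — Mivasish g corresponds to Ralur y word-initially before a front vowel.
burbesbig ~ burbesbey, yekiwod ~ yehewod — Mivasish i corresponds to Ralur e after a consonant, before a consonant other than r, m, n, p, b, f, v.
Applying these to Mivasish 'gesbise':
  gesbise → yesbise   (g→y word-initially before a front vowel)
  yesbise → yesbese   (i→e after a consonant, before a consonant other than r, m, n, p, b, f, v)
So the Ralur cognate is 'yesbese'.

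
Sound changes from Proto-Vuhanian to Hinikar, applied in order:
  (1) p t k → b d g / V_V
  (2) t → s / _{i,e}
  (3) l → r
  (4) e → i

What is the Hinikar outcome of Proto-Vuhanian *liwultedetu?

Hinikar: *liwultedetu
  liwultedetu → liwultededu   [intervocalic voicing]
  liwultededu → liwulsededu   [palatalisation]
  liwulsededu → riwursededu   [unconditioned shift]
  riwursededu → riwursididu   [vowel merger]
  giving Hinikar riwursididu.

riwursididu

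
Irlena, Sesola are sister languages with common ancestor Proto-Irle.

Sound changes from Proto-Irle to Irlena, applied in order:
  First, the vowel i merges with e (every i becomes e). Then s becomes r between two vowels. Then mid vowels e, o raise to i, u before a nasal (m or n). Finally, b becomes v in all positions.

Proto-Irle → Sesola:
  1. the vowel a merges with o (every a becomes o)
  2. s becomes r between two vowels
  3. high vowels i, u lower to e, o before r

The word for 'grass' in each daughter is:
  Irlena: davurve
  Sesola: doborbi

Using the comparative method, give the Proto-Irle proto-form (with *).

*daburbi

Position 2: Irlena has a, Sesola has o. Irlena preserves a here (none of its changes turn any other segment into a), so the proto-segment is *a.
Position 3: Irlena has v, Sesola has b. Sesola preserves b here (none of its changes turn any other segment into b), so the proto-segment is *b.
Position 6: Irlena has v, Sesola has b. Sesola preserves b here (none of its changes turn any other segment into b), so the proto-segment is *b.
Verify the candidate proto-form against each daughter:
Irlena: *daburbi > daburbe > davurve  (by vowel merger, unconditioned shift)
Sesola: *daburbi > doburbi > doborbi  (by vowel merger, pre-rhotic lowering)
No other proto-form is consistent with every reflex, so the reconstruction is *daburbi.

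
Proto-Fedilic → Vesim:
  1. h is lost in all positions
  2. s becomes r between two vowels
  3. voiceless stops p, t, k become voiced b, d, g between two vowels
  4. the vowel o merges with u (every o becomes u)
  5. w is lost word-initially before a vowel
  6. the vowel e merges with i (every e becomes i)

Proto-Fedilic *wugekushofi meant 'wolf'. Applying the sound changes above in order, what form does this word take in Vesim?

ugigurufi

Vesim: *wugekushofi > wugekusofi > wugekurofi > wugegurofi > wugegurufi > ugegurufi > ugigurufi  (by h-loss, rhotacism, intervocalic voicing, vowel merger, glide loss, vowel merger)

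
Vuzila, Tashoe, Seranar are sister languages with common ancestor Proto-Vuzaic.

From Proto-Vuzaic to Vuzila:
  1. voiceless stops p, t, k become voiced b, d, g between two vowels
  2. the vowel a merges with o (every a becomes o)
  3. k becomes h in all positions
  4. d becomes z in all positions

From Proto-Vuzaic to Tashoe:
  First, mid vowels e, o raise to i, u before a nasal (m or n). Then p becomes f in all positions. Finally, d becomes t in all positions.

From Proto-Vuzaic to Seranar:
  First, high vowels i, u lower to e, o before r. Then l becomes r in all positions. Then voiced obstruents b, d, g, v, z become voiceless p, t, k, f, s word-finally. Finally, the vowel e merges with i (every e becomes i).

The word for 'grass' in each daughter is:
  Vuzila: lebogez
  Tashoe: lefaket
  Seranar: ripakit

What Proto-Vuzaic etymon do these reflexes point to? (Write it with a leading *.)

Position 5: Vuzila has g, Tashoe has k, Seranar has k. Tashoe preserves k here (none of its changes turn any other segment into k), so the proto-segment is *k.
Position 7: Vuzila has z, Tashoe has t, Seranar has t. Taking the neighbouring segments as reconstructed: Vuzila z could go back to *d or *z; Tashoe t could go back to *t or *d; Seranar t could go back to *t or *d — the one source consistent with every daughter is *d.
Continuing position by position gives *lepaked; check it forward:
Vuzila: *lepaked
  lepaked → lebaged   [intervocalic voicing]
  lebaged → leboged   [vowel merger]
  leboged (rule 3 does not apply)
  leboged → lebogez   [unconditioned shift]
  giving Vuzila lebogez.
Tashoe: *lepaked > lefaked > lefaket  (by unconditioned shift, unconditioned shift)
Seranar: *lepaked
  lepaked (rule 1 does not apply)
  lepaked → repaked   [unconditioned shift]
  repaked → repaket   [final devoicing]
  repaket → ripakit   [vowel merger]
  giving Seranar ripakit.
No other proto-form is consistent with every reflex, so the reconstruction is *lepaked.

*lepaked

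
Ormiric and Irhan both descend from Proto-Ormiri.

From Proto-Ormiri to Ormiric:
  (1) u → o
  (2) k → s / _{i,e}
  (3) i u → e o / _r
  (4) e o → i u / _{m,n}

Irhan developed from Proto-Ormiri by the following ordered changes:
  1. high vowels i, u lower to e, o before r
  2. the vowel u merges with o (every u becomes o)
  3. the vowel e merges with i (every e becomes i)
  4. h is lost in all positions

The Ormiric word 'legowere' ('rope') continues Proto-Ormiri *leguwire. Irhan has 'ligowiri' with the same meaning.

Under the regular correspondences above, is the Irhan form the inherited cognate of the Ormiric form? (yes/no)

Derive the expected Irhan reflex of *leguwire:
Irhan: start from *leguwire.
  rule 1 (pre-rhotic lowering): leguwire → leguwere
  rule 2 (vowel merger): leguwere → legowere
  rule 3 (vowel merger): legowere → ligowiri
  rule 4: no change — ligowiri
  ⇒ Irhan ligowiri
Irhan 'ligowiri' matches the regular reflex exactly, so the pair is cognate.

yes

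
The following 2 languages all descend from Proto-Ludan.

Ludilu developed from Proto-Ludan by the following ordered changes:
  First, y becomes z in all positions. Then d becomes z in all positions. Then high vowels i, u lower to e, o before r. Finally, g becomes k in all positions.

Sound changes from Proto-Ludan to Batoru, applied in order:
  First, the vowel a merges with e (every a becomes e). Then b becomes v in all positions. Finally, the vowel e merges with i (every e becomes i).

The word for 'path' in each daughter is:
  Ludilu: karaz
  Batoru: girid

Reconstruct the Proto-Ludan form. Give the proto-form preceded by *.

*garad

Position 1: Ludilu has k, Batoru has g. Batoru preserves g here (none of its changes turn any other segment into g), so the proto-segment is *g.
Position 5: Ludilu has z, Batoru has d. Batoru preserves d here (none of its changes turn any other segment into d), so the proto-segment is *d.
Position 2: Ludilu has a, Batoru has i. Ludilu preserves a here (none of its changes turn any other segment into a), so the proto-segment is *a.
This points to *garad. Verify forward in each daughter:
Ludilu: start from *garad.
  rule 1: no change — garad
  rule 2 (unconditioned shift): garad → garaz
  rule 3: no change — garaz
  rule 4 (unconditioned shift): garaz → karaz
  ⇒ Ludilu karaz
Batoru: *garad > gered > girid  (by vowel merger, vowel merger)
Only *garad yields all of Ludilu karaz, Batoru girid.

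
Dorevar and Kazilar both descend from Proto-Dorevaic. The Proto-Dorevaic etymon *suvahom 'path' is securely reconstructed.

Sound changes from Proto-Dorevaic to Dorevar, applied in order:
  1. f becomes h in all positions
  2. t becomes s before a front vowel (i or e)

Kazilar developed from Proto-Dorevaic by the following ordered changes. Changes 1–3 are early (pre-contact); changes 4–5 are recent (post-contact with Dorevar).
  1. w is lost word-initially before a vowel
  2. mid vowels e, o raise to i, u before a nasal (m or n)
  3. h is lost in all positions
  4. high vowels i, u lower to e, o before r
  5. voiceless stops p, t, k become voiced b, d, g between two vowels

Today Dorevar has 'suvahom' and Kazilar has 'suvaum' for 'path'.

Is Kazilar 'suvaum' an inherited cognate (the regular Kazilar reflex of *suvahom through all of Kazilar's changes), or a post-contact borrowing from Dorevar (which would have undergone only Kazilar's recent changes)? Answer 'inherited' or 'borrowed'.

inherited

If inherited, *suvahom would pass through all of Kazilar's changes:
Kazilar: *suvahom
  suvahom (rule 1 does not apply)
  suvahom → suvahum   [pre-nasal raising]
  suvahum → suvaum   [h-loss]
  suvaum (rule 4 does not apply)
  suvaum (rule 5 does not apply)
  giving Kazilar suvaum.
If borrowed from Dorevar 'suvahom' after the early changes, it would undergo only the recent ones:
  rule 4 (pre-rhotic lowering): no change (suvahom)
  rule 5 (intervocalic voicing): no change (suvahom)
  ⇒ as a loan: suvahom
Kazilar 'suvaum' matches the inherited outcome exactly, so it is an inherited cognate, not a loan.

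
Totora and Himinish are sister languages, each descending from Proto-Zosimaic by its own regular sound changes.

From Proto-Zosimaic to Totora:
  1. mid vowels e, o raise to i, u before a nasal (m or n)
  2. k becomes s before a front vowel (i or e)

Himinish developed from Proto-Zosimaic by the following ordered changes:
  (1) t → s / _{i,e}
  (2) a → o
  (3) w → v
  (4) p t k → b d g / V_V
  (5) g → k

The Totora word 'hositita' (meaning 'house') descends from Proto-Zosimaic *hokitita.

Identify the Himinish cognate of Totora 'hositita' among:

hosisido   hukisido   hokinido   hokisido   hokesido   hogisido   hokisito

Himinish: start from *hokitita.
  rule 1 (palatalisation): hokitita → hokisita
  rule 2 (vowel merger): hokisita → hokisito
  rule 3: no change — hokisito
  rule 4 (intervocalic voicing): hokisito → hogisido
  rule 5 (unconditioned shift): hogisido → hokisido
  ⇒ Himinish hokisido
The other candidates each miss or misapply at least one Himinish change.

hokisido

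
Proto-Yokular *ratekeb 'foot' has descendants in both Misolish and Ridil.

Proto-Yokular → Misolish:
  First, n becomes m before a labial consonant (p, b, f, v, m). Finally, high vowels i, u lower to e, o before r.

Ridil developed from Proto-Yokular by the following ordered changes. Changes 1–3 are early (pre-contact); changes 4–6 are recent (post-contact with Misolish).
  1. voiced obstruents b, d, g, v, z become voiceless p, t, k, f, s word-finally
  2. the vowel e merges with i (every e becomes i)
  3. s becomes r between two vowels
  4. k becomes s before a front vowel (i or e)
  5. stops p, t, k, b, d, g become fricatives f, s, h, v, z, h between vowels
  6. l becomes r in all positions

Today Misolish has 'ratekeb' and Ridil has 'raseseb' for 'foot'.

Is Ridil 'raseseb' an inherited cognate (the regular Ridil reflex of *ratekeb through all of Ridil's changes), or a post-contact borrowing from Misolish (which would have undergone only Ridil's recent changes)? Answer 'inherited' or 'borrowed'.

borrowed

If inherited, *ratekeb would pass through all of Ridil's changes:
Ridil: *ratekeb > ratekep > ratikip > ratisip > rasisip  (by final devoicing, vowel merger, palatalisation, intervocalic lenition)
If borrowed from Misolish 'ratekeb' after the early changes, it would undergo only the recent ones:
  rule 4 (palatalisation): ratekeb → rateseb
  rule 5 (intervocalic lenition): rateseb → raseseb
  rule 6 (unconditioned shift): no change (raseseb)
  ⇒ as a loan: raseseb
Ridil 'raseseb' matches the loan outcome 'raseseb', not the inherited 'rasisip' — it skipped the early Ridil changes, so it was borrowed from Misolish.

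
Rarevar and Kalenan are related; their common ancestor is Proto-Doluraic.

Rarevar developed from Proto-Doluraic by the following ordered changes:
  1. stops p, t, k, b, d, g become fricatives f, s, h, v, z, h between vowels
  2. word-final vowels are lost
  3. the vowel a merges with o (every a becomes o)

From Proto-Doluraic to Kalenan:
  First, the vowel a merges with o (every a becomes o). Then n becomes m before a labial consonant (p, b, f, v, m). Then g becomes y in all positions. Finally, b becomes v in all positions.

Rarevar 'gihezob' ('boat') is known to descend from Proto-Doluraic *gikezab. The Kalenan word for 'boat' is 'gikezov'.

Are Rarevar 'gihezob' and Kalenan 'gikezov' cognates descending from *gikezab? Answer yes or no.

no

Derive the expected Kalenan reflex of *gikezab:
Kalenan: *gikezab
  gikezab → gikezob   [vowel merger]
  gikezob (rule 2 does not apply)
  gikezob → yikezob   [unconditioned shift]
  yikezob → yikezov   [unconditioned shift]
  giving Kalenan yikezov.
The regular Kalenan reflex would be 'yikezov', but the attested form is 'gikezov'. The correspondence is irregular, so they are not cognates (the Kalenan form has a different source).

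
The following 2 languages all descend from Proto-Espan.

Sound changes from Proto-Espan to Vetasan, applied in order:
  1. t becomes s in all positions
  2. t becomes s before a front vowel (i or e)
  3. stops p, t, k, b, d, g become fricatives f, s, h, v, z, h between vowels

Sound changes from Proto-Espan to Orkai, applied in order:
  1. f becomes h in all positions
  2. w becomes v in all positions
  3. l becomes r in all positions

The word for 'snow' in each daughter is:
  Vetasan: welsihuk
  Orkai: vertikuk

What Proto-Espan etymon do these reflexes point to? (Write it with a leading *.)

*weltikuk

Position 6: Vetasan has h, Orkai has k. Orkai preserves k here (none of its changes turn any other segment into k), so the proto-segment is *k.
Position 4: Vetasan has s, Orkai has t. Orkai preserves t here (none of its changes turn any other segment into t), so the proto-segment is *t.
Verify the candidate proto-form against each daughter:
Vetasan: *weltikuk > welsikuk > welsihuk  (by unconditioned shift, intervocalic lenition)
Orkai: *weltikuk
  weltikuk (rule 1 does not apply)
  weltikuk → veltikuk   [unconditioned shift]
  veltikuk → vertikuk   [unconditioned shift]
  giving Orkai vertikuk.
Only *weltikuk yields all of Vetasan welsihuk, Orkai vertikuk.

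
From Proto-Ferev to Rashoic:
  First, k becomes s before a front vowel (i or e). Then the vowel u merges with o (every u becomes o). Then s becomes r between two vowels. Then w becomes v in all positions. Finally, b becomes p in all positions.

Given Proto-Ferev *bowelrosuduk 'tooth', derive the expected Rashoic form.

Rashoic: start from *bowelrosuduk.
  rule 1: no change — bowelrosuduk
  rule 2 (vowel merger): bowelrosuduk → bowelrosodok
  rule 3 (rhotacism): bowelrosodok → bowelrorodok
  rule 4 (unconditioned shift): bowelrorodok → bovelrorodok
  rule 5 (unconditioned shift): bovelrorodok → povelrorodok
  ⇒ Rashoic povelrorodok

povelrorodok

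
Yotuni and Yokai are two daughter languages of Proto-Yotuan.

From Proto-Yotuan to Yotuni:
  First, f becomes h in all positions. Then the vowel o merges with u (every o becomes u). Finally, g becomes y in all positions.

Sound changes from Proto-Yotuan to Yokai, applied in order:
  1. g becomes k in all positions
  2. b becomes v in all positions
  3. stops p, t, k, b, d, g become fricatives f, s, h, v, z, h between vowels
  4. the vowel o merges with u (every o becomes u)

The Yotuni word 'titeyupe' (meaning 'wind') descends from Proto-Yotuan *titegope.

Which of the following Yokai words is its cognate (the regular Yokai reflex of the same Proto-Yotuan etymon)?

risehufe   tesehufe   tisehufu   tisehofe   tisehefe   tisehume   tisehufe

Yokai: start from *titegope.
  rule 1 (unconditioned shift): titegope → titekope
  rule 2: no change — titekope
  rule 3 (intervocalic lenition): titekope → tisehofe
  rule 4 (vowel merger): tisehofe → tisehufe
  ⇒ Yokai tisehufe

tisehufe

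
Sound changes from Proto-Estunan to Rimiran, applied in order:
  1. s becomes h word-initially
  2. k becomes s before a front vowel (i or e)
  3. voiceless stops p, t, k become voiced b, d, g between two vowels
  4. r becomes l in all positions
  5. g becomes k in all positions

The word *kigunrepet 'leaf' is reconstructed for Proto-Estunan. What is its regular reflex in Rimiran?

sikunlebet

Rimiran: *kigunrepet
  kigunrepet (rule 1 does not apply)
  kigunrepet → sigunrepet   [palatalisation]
  sigunrepet → sigunrebet   [intervocalic voicing]
  sigunrebet → sigunlebet   [unconditioned shift]
  sigunlebet → sikunlebet   [unconditioned shift]
  giving Rimiran sikunlebet.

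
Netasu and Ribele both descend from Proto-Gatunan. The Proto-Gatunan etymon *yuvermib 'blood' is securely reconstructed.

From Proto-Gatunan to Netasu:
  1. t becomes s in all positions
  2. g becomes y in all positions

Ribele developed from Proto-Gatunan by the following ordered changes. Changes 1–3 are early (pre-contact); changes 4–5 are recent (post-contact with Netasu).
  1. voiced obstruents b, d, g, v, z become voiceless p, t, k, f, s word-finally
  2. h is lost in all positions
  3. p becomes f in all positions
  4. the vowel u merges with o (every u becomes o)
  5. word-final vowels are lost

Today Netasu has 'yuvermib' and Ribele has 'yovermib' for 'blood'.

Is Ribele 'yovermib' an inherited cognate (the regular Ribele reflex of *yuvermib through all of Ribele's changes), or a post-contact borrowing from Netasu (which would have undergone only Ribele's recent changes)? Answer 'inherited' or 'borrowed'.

borrowed

If inherited, *yuvermib would pass through all of Ribele's changes:
Ribele: *yuvermib
  yuvermib → yuvermip   [final devoicing]
  yuvermip (rule 2 does not apply)
  yuvermip → yuvermif   [unconditioned shift]
  yuvermif → yovermif   [vowel merger]
  yovermif (rule 5 does not apply)
  giving Ribele yovermif.
If borrowed from Netasu 'yuvermib' after the early changes, it would undergo only the recent ones:
  rule 4 (vowel merger): yuvermib → yovermib
  rule 5 (apocope): no change (yovermib)
  ⇒ as a loan: yovermib
Ribele 'yovermib' matches the loan outcome 'yovermib', not the inherited 'yovermif' — it skipped the early Ribele changes, so it was borrowed from Netasu.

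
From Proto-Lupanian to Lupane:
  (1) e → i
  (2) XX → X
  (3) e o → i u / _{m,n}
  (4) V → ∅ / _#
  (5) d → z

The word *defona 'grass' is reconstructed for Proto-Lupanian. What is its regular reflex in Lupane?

Lupane: *defona
  defona → difona   [vowel merger]
  difona (rule 2 does not apply)
  difona → difuna   [pre-nasal raising]
  difuna → difun   [apocope]
  difun → zifun   [unconditioned shift]
  giving Lupane zifun.

zifun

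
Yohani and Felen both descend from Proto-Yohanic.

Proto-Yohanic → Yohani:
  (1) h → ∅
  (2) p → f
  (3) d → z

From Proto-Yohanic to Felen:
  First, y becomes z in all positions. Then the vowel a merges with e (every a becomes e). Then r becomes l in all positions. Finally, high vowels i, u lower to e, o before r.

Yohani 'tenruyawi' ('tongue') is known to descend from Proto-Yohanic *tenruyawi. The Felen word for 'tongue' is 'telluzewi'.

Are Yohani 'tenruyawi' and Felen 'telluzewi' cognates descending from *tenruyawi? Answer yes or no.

no

Derive the expected Felen reflex of *tenruyawi:
Felen: *tenruyawi > tenruzawi > tenruzewi > tenluzewi  (by unconditioned shift, vowel merger, unconditioned shift)
The regular Felen reflex would be 'tenluzewi', but the attested form is 'telluzewi'. The correspondence is irregular, so they are not cognates (the Felen form has a different source).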